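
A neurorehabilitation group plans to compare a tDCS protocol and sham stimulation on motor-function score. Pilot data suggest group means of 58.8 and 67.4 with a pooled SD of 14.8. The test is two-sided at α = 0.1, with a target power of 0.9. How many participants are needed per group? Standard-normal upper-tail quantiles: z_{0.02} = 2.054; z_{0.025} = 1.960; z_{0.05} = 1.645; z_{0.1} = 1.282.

n = 51 per group

Cohen's d = |M₁ − M₂| / SD_pooled = |58.8 − 67.4| / 14.8 = 8.6 / 14.8 = 0.581.
For two independent groups with equal n: n = 2·((z_{α/2} + z_β) / d)².
z_{α/2} + z_β = 1.645 + 1.282 = 2.927.
n = 2 × (2.927 / 0.581)² = 2 × 5.038² = 2 × 25.38 = 50.8.
Round up to the next whole participant.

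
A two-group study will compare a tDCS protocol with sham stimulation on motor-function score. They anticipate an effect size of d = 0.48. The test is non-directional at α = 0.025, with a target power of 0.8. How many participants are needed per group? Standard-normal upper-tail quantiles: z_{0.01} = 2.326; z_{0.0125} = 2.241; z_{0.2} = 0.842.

For two independent groups with equal n: n = 2·((z_{α/2} + z_β) / d)².
z_{α/2} + z_β = 2.241 + 0.842 = 3.083.
n = 2 × (3.083 / 0.48)² = 2 × 6.423² = 2 × 41.25 = 82.5.
Round up to the next whole participant.

n = 83 per group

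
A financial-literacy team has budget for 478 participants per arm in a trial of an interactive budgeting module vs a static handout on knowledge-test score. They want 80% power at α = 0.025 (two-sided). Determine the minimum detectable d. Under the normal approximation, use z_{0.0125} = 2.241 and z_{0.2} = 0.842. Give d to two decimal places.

d_min ≈ 0.20

For two independent groups of n = 478 each: d_min = (z_{α/2} + z_β)·√(2/n).
z-sum = 2.241 + 0.842 = 3.083.
d_min = 3.083 × √(2/478) = 3.083 × 0.0647 = 0.199.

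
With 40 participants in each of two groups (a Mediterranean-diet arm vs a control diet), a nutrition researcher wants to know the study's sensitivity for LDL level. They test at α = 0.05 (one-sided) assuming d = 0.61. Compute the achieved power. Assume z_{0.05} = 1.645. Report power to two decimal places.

For two equal groups, power = Φ(d·√(n/2) − z_{α}).
d·√(n/2) = 0.61 × √(40/2) = 0.61 × 4.472 = 2.728.
z_β = 2.728 − 1.645 = 1.083.
Power = Φ(1.083) = 0.861.

power ≈ 0.86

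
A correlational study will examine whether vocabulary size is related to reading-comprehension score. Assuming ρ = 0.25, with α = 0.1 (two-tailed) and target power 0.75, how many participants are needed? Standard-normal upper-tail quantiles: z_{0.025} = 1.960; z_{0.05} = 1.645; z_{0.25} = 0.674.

n = 86

Fisher's z: C = ½·ln((1+r)/(1−r)) = ½·ln(1.6667) = 0.2554.
n = ((z_{α/2} + z_β)/C)² + 3.
(1.645 + 0.674) / 0.2554 = 2.319 / 0.2554 = 9.080.
n = 9.080² + 3 = 82.44 + 3 = 85.4.
Round up.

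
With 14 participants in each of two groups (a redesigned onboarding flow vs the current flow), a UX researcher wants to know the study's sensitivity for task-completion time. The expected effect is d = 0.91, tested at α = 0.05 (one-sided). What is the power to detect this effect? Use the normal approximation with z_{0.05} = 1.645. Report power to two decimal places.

For two equal groups, power = Φ(d·√(n/2) − z_{α}).
d·√(n/2) = 0.91 × √(14/2) = 0.91 × 2.646 = 2.408.
z_β = 2.408 − 1.645 = 0.763.
Power = Φ(0.763) = 0.777.

power ≈ 0.78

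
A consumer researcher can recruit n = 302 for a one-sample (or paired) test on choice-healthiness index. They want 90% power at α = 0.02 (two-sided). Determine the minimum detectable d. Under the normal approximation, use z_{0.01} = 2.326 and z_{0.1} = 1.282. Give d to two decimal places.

d_min ≈ 0.21

For a single sample (or paired design) of n = 302: d_min = (z_{α/2} + z_β)/√n.
z-sum = 2.326 + 1.282 = 3.608.
d_min = 3.608 / √302 = 3.608 / 17.378 = 0.208.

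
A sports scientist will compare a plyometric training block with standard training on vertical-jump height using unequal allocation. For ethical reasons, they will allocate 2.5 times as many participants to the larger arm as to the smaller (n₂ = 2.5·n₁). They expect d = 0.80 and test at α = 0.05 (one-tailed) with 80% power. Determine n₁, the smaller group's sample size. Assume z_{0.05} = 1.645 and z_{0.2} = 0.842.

With allocation ratio k = n₂/n₁ = 2.5, Var(x̄₁−x̄₂) = σ²(1/n₁ + 1/(k·n₁)) = σ²·(k+1)/(k·n₁).
So n₁ = (1 + 1/k)·((z_{α} + z_β)/d)² = 1.400 × (2.487/0.80)².
n₁ = 1.400 × 9.66 = 13.5.
Round up: n₁ = 14, giving n₂ = 2.5 × 14 = 35.

n₁ = 14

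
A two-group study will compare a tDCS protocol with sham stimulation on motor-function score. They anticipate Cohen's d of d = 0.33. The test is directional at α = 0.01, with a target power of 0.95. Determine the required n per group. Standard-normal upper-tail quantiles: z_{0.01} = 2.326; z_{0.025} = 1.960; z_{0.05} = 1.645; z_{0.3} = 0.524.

n = 290 per group

For two independent groups with equal n: n = 2·((z_{α} + z_β) / d)².
z_{α} + z_β = 2.326 + 1.645 = 3.971.
n = 2 × (3.971 / 0.33)² = 2 × 12.033² = 2 × 144.80 = 289.6.
Round up to the next whole participant.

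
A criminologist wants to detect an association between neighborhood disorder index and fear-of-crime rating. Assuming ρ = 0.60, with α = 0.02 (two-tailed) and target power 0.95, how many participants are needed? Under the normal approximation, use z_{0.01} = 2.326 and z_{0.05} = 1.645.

n = 36

Fisher's z: C = ½·ln((1+r)/(1−r)) = ½·ln(4.0000) = 0.6931.
n = ((z_{α/2} + z_β)/C)² + 3.
(2.326 + 1.645) / 0.6931 = 3.971 / 0.6931 = 5.729.
n = 5.729² + 3 = 32.83 + 3 = 35.8.
Round up.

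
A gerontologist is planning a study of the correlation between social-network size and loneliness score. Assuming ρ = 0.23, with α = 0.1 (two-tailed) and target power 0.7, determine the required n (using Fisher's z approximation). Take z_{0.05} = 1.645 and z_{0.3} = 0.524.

n = 89

Fisher's z: C = ½·ln((1+r)/(1−r)) = ½·ln(1.5974) = 0.2342.
n = ((z_{α/2} + z_β)/C)² + 3.
(1.645 + 0.524) / 0.2342 = 2.169 / 0.2342 = 9.261.
n = 9.261² + 3 = 85.77 + 3 = 88.8.
Round up.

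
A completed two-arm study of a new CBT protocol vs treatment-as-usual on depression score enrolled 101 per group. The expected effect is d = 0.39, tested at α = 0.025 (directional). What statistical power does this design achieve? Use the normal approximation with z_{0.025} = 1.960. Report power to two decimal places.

For two equal groups, power = Φ(d·√(n/2) − z_{α}).
d·√(n/2) = 0.39 × √(101/2) = 0.39 × 7.106 = 2.771.
z_β = 2.771 − 1.960 = 0.811.
Power = Φ(0.811) = 0.791.

power ≈ 0.79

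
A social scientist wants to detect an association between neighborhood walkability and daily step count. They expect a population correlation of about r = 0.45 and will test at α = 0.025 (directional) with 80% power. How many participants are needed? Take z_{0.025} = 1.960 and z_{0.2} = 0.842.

Fisher's z: C = ½·ln((1+r)/(1−r)) = ½·ln(2.6364) = 0.4847.
n = ((z_{α} + z_β)/C)² + 3.
(1.960 + 0.842) / 0.4847 = 2.802 / 0.4847 = 5.781.
n = 5.781² + 3 = 33.42 + 3 = 36.4.
Round up.

n = 37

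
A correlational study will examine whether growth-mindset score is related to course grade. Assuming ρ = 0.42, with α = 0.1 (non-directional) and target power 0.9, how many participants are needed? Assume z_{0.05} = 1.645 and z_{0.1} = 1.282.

n = 46

Fisher's z: C = ½·ln((1+r)/(1−r)) = ½·ln(2.4483) = 0.4477.
n = ((z_{α/2} + z_β)/C)² + 3.
(1.645 + 1.282) / 0.4477 = 2.927 / 0.4477 = 6.538.
n = 6.538² + 3 = 42.74 + 3 = 45.7.
Round up.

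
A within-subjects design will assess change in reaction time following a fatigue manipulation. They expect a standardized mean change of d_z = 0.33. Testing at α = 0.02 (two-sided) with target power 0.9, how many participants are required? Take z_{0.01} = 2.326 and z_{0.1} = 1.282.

n = 120 pairs

For a paired (one-sample on differences) test: n = ((z_{α/2} + z_β) / d)².
z_{α/2} + z_β = 2.326 + 1.282 = 3.608.
n = (3.608 / 0.33)² = 10.933² = 119.54.
Round up.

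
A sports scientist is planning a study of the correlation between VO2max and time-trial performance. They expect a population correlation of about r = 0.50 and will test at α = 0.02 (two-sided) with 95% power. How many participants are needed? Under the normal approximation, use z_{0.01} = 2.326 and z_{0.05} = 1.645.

n = 56

Fisher's z: C = ½·ln((1+r)/(1−r)) = ½·ln(3.0000) = 0.5493.
n = ((z_{α/2} + z_β)/C)² + 3.
(2.326 + 1.645) / 0.5493 = 3.971 / 0.5493 = 7.229.
n = 7.229² + 3 = 52.26 + 3 = 55.3.
Round up.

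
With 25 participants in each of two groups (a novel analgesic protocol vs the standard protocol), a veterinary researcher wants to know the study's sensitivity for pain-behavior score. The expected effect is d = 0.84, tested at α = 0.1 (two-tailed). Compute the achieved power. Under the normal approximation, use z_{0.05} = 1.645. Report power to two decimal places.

For two equal groups, power = Φ(d·√(n/2) − z_{α/2}).
d·√(n/2) = 0.84 × √(25/2) = 0.84 × 3.536 = 2.970.
z_β = 2.970 − 1.645 = 1.325.
Power = Φ(1.325) = 0.907.

power ≈ 0.91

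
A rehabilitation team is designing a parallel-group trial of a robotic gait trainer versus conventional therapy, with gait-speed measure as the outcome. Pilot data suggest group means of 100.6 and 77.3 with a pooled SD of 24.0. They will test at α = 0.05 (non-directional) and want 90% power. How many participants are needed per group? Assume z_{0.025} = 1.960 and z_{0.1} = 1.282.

n = 23 per group

Cohen's d = |M₁ − M₂| / SD_pooled = |100.6 − 77.3| / 24.0 = 23.3 / 24.0 = 0.971.
For two independent groups with equal n: n = 2·((z_{α/2} + z_β) / d)².
z_{α/2} + z_β = 1.960 + 1.282 = 3.242.
n = 2 × (3.242 / 0.971)² = 2 × 3.339² = 2 × 11.15 = 22.3.
Round up to the next whole participant.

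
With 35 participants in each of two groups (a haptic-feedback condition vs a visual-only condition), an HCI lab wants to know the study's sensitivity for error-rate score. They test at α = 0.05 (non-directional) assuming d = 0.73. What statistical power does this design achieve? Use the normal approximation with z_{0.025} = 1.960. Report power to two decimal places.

For two equal groups, power = Φ(d·√(n/2) − z_{α/2}).
d·√(n/2) = 0.73 × √(35/2) = 0.73 × 4.183 = 3.054.
z_β = 3.054 − 1.960 = 1.094.
Power = Φ(1.094) = 0.863.

power ≈ 0.86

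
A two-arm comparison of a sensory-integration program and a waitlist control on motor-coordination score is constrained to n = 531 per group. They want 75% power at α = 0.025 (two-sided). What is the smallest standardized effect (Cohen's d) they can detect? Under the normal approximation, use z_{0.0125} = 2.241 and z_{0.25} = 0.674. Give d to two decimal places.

For two independent groups of n = 531 each: d_min = (z_{α/2} + z_β)·√(2/n).
z-sum = 2.241 + 0.674 = 2.915.
d_min = 2.915 × √(2/531) = 2.915 × 0.0614 = 0.179.

d_min ≈ 0.18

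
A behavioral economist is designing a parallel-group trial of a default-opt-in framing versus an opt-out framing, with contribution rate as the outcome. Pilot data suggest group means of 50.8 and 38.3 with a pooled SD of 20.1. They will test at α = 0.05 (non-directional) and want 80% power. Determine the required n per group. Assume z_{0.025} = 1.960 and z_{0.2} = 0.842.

Cohen's d = |M₁ − M₂| / SD_pooled = |50.8 − 38.3| / 20.1 = 12.5 / 20.1 = 0.622.
For two independent groups with equal n: n = 2·((z_{α/2} + z_β) / d)².
z_{α/2} + z_β = 1.960 + 0.842 = 2.802.
n = 2 × (2.802 / 0.622)² = 2 × 4.505² = 2 × 20.29 = 40.6.
Round up to the next whole participant.

n = 41 per group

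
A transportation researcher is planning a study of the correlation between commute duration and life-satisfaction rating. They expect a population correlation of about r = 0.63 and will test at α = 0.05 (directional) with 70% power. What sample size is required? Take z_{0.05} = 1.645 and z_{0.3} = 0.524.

Fisher's z: C = ½·ln((1+r)/(1−r)) = ½·ln(4.4054) = 0.7414.
n = ((z_{α} + z_β)/C)² + 3.
(1.645 + 0.524) / 0.7414 = 2.169 / 0.7414 = 2.926.
n = 2.926² + 3 = 8.56 + 3 = 11.6.
Round up.

n = 12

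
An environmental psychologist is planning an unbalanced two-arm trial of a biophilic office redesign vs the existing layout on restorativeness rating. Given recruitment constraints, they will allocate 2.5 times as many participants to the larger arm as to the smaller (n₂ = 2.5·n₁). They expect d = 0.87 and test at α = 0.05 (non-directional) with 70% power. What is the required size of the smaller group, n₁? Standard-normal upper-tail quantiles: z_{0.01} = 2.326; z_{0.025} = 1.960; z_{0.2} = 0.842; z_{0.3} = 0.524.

n₁ = 12

With allocation ratio k = n₂/n₁ = 2.5, Var(x̄₁−x̄₂) = σ²(1/n₁ + 1/(k·n₁)) = σ²·(k+1)/(k·n₁).
So n₁ = (1 + 1/k)·((z_{α/2} + z_β)/d)² = 1.400 × (2.484/0.87)².
n₁ = 1.400 × 8.15 = 11.4.
Round up: n₁ = 12, giving n₂ = 2.5 × 12 = 30.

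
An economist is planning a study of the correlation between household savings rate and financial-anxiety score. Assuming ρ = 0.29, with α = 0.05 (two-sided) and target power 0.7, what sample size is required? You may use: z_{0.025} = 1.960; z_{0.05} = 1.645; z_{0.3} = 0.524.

n = 73

Fisher's z: C = ½·ln((1+r)/(1−r)) = ½·ln(1.8169) = 0.2986.
n = ((z_{α/2} + z_β)/C)² + 3.
(1.960 + 0.524) / 0.2986 = 2.484 / 0.2986 = 8.319.
n = 8.319² + 3 = 69.20 + 3 = 72.2.
Round up.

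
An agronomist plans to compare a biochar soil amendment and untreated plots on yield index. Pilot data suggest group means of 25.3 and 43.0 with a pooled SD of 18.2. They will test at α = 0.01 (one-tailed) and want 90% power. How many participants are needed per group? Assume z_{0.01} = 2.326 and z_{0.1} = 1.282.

Cohen's d = |M₁ − M₂| / SD_pooled = |25.3 − 43.0| / 18.2 = 17.7 / 18.2 = 0.973.
For two independent groups with equal n: n = 2·((z_{α} + z_β) / d)².
z_{α} + z_β = 2.326 + 1.282 = 3.608.
n = 2 × (3.608 / 0.973)² = 2 × 3.708² = 2 × 13.75 = 27.5.
Round up to the next whole participant.

n = 28 per group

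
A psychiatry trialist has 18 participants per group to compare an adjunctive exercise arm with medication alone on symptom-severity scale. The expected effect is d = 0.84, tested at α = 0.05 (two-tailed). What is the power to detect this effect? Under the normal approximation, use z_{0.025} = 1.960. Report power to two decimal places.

power ≈ 0.71

For two equal groups, power = Φ(d·√(n/2) − z_{α/2}).
d·√(n/2) = 0.84 × √(18/2) = 0.84 × 3.000 = 2.520.
z_β = 2.520 − 1.960 = 0.560.
Power = Φ(0.560) = 0.712.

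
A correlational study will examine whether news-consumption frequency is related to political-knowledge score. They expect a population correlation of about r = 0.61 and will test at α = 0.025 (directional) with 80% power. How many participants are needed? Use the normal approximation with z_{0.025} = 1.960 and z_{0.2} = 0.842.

n = 19

Fisher's z: C = ½·ln((1+r)/(1−r)) = ½·ln(4.1282) = 0.7089.
n = ((z_{α} + z_β)/C)² + 3.
(1.960 + 0.842) / 0.7089 = 2.802 / 0.7089 = 3.953.
n = 3.953² + 3 = 15.62 + 3 = 18.6.
Round up.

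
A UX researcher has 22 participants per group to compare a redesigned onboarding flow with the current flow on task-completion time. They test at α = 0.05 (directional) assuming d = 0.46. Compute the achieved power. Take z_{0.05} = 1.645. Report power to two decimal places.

For two equal groups, power = Φ(d·√(n/2) − z_{α}).
d·√(n/2) = 0.46 × √(22/2) = 0.46 × 3.317 = 1.526.
z_β = 1.526 − 1.645 = -0.119.
Power = Φ(-0.119) = 0.452.

power ≈ 0.45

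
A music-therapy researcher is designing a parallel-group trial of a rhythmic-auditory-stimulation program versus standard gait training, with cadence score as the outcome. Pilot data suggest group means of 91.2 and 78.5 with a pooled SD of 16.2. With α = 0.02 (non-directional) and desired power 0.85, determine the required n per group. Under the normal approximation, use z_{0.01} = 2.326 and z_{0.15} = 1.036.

Cohen's d = |M₁ − M₂| / SD_pooled = |91.2 − 78.5| / 16.2 = 12.7 / 16.2 = 0.784.
For two independent groups with equal n: n = 2·((z_{α/2} + z_β) / d)².
z_{α/2} + z_β = 2.326 + 1.036 = 3.362.
n = 2 × (3.362 / 0.784)² = 2 × 4.288² = 2 × 18.39 = 36.8.
Round up to the next whole participant.

n = 37 per group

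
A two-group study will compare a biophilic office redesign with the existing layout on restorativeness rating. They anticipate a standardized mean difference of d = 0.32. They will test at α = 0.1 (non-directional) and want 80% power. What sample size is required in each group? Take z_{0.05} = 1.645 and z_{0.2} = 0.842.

For two independent groups with equal n: n = 2·((z_{α/2} + z_β) / d)².
z_{α/2} + z_β = 1.645 + 0.842 = 2.487.
n = 2 × (2.487 / 0.32)² = 2 × 7.772² = 2 × 60.40 = 120.8.
Round up to the next whole participant.

n = 121 per group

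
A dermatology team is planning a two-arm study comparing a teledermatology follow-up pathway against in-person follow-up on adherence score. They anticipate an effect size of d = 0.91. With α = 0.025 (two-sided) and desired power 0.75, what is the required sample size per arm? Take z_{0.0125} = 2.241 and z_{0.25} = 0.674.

n = 21 per group

For two independent groups with equal n: n = 2·((z_{α/2} + z_β) / d)².
z_{α/2} + z_β = 2.241 + 0.674 = 2.915.
n = 2 × (2.915 / 0.91)² = 2 × 3.203² = 2 × 10.26 = 20.5.
Round up to the next whole participant.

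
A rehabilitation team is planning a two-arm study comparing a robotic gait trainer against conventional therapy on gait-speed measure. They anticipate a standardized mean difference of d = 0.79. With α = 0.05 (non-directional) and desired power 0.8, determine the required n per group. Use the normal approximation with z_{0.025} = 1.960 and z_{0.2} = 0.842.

n = 26 per group

For two independent groups with equal n: n = 2·((z_{α/2} + z_β) / d)².
z_{α/2} + z_β = 1.960 + 0.842 = 2.802.
n = 2 × (2.802 / 0.79)² = 2 × 3.547² = 2 × 12.58 = 25.2.
Round up to the next whole participant.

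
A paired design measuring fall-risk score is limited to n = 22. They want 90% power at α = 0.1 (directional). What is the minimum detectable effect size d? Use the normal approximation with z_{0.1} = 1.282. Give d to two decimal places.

For a single sample (or paired design) of n = 22: d_min = (z_{α} + z_β)/√n.
z-sum = 1.282 + 1.282 = 2.564.
d_min = 2.564 / √22 = 2.564 / 4.690 = 0.547.

d_min ≈ 0.55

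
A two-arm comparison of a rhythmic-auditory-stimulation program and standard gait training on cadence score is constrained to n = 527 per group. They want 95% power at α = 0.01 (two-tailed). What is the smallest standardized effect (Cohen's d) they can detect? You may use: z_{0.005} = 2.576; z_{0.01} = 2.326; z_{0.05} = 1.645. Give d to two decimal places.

d_min ≈ 0.26

For two independent groups of n = 527 each: d_min = (z_{α/2} + z_β)·√(2/n).
z-sum = 2.576 + 1.645 = 4.221.
d_min = 4.221 × √(2/527) = 4.221 × 0.0616 = 0.260.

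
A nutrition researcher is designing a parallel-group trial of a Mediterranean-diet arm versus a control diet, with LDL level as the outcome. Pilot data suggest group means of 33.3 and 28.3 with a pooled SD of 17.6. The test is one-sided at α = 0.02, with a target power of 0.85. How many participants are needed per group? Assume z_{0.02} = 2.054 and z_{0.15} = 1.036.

Cohen's d = |M₁ − M₂| / SD_pooled = |33.3 − 28.3| / 17.6 = 5.0 / 17.6 = 0.284.
For two independent groups with equal n: n = 2·((z_{α} + z_β) / d)².
z_{α} + z_β = 2.054 + 1.036 = 3.090.
n = 2 × (3.090 / 0.284)² = 2 × 10.880² = 2 × 118.38 = 236.8.
Round up to the next whole participant.

n = 237 per group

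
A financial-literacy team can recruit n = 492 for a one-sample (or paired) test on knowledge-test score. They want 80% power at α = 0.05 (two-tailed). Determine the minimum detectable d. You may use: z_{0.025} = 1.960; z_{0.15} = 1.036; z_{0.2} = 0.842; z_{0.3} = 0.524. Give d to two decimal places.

d_min ≈ 0.13

For a single sample (or paired design) of n = 492: d_min = (z_{α/2} + z_β)/√n.
z-sum = 1.960 + 0.842 = 2.802.
d_min = 2.802 / √492 = 2.802 / 22.181 = 0.126.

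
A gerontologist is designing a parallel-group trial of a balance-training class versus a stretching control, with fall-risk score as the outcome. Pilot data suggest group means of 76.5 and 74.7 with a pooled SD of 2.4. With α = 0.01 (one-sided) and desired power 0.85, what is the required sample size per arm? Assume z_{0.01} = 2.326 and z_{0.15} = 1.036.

Cohen's d = |M₁ − M₂| / SD_pooled = |76.5 − 74.7| / 2.4 = 1.8 / 2.4 = 0.750.
For two independent groups with equal n: n = 2·((z_{α} + z_β) / d)².
z_{α} + z_β = 2.326 + 1.036 = 3.362.
n = 2 × (3.362 / 0.750)² = 2 × 4.483² = 2 × 20.09 = 40.2.
Round up to the next whole participant.

n = 41 per group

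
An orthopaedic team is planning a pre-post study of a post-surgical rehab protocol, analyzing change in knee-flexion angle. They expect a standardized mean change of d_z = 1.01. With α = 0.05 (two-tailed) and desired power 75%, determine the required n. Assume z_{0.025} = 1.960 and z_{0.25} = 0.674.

For a paired (one-sample on differences) test: n = ((z_{α/2} + z_β) / d)².
z_{α/2} + z_β = 1.960 + 0.674 = 2.634.
n = (2.634 / 1.01)² = 2.608² = 6.80.
Round up.

n = 7 pairs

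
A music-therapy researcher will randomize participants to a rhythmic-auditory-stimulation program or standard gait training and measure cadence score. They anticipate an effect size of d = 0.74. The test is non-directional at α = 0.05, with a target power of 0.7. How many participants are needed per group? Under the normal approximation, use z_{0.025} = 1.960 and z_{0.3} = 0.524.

For two independent groups with equal n: n = 2·((z_{α/2} + z_β) / d)².
z_{α/2} + z_β = 1.960 + 0.524 = 2.484.
n = 2 × (2.484 / 0.74)² = 2 × 3.357² = 2 × 11.27 = 22.5.
Round up to the next whole participant.

n = 23 per group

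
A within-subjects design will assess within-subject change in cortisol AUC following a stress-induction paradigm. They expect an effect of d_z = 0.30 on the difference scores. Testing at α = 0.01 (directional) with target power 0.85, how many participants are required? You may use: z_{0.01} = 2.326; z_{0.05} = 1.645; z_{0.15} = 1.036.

n = 126 pairs

For a paired (one-sample on differences) test: n = ((z_{α} + z_β) / d)².
z_{α} + z_β = 2.326 + 1.036 = 3.362.
n = (3.362 / 0.30)² = 11.207² = 125.59.
Round up.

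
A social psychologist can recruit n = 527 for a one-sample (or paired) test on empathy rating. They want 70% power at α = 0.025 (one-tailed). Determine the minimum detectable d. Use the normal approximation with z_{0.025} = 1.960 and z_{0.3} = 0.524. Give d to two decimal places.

d_min ≈ 0.11

For a single sample (or paired design) of n = 527: d_min = (z_{α} + z_β)/√n.
z-sum = 1.960 + 0.524 = 2.484.
d_min = 2.484 / √527 = 2.484 / 22.956 = 0.108.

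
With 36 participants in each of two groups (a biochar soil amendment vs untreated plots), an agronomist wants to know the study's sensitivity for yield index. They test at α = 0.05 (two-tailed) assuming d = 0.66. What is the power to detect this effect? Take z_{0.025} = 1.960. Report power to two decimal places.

For two equal groups, power = Φ(d·√(n/2) − z_{α/2}).
d·√(n/2) = 0.66 × √(36/2) = 0.66 × 4.243 = 2.800.
z_β = 2.800 − 1.960 = 0.840.
Power = Φ(0.840) = 0.800.

power ≈ 0.80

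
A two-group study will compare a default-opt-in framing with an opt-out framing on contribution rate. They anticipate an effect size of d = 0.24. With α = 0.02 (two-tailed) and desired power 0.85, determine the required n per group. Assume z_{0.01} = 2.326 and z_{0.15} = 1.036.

For two independent groups with equal n: n = 2·((z_{α/2} + z_β) / d)².
z_{α/2} + z_β = 2.326 + 1.036 = 3.362.
n = 2 × (3.362 / 0.24)² = 2 × 14.008² = 2 × 196.23 = 392.5.
Round up to the next whole participant.

n = 393 per group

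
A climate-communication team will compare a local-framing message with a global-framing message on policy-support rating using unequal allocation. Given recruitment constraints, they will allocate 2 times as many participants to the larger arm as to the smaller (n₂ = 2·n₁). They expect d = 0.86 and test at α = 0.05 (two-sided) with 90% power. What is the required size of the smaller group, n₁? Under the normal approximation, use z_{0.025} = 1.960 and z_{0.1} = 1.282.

n₁ = 22

With allocation ratio k = n₂/n₁ = 2, Var(x̄₁−x̄₂) = σ²(1/n₁ + 1/(k·n₁)) = σ²·(k+1)/(k·n₁).
So n₁ = (1 + 1/k)·((z_{α/2} + z_β)/d)² = 1.500 × (3.242/0.86)².
n₁ = 1.500 × 14.21 = 21.3.
Round up: n₁ = 22, giving n₂ = 2 × 22 = 44.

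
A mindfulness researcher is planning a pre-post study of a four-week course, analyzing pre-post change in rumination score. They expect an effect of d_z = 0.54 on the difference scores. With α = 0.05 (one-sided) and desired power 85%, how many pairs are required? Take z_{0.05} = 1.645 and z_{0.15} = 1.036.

For a paired (one-sample on differences) test: n = ((z_{α} + z_β) / d)².
z_{α} + z_β = 1.645 + 1.036 = 2.681.
n = (2.681 / 0.54)² = 4.965² = 24.65.
Round up.

n = 25 pairs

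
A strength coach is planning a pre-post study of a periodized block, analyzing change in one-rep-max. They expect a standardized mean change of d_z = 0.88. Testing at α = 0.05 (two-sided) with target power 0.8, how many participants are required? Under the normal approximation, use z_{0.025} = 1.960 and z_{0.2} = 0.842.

For a paired (one-sample on differences) test: n = ((z_{α/2} + z_β) / d)².
z_{α/2} + z_β = 1.960 + 0.842 = 2.802.
n = (2.802 / 0.88)² = 3.184² = 10.14.
Round up.

n = 11 pairs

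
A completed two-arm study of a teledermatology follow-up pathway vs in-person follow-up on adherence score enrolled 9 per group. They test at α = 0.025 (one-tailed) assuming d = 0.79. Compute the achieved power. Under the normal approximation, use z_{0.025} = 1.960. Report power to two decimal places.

For two equal groups, power = Φ(d·√(n/2) − z_{α}).
d·√(n/2) = 0.79 × √(9/2) = 0.79 × 2.121 = 1.676.
z_β = 1.676 − 1.960 = -0.284.
Power = Φ(-0.284) = 0.388.

power ≈ 0.39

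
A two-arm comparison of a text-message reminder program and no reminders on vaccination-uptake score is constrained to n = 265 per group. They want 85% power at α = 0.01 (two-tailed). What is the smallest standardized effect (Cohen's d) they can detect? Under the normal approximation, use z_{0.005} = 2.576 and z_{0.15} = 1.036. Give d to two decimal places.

For two independent groups of n = 265 each: d_min = (z_{α/2} + z_β)·√(2/n).
z-sum = 2.576 + 1.036 = 3.612.
d_min = 3.612 × √(2/265) = 3.612 × 0.0869 = 0.314.

d_min ≈ 0.31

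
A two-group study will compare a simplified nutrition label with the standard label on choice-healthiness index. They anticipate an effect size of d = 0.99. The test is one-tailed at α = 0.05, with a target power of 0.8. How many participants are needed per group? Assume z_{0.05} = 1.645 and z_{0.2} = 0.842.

n = 13 per group

For two independent groups with equal n: n = 2·((z_{α} + z_β) / d)².
z_{α} + z_β = 1.645 + 0.842 = 2.487.
n = 2 × (2.487 / 0.99)² = 2 × 2.512² = 2 × 6.31 = 12.6.
Round up to the next whole participant.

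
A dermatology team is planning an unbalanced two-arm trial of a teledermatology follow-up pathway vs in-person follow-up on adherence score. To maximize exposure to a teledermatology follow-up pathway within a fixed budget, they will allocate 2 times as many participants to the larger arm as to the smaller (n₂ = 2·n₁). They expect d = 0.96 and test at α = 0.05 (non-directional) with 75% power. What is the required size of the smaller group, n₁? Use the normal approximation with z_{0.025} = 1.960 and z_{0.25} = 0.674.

With allocation ratio k = n₂/n₁ = 2, Var(x̄₁−x̄₂) = σ²(1/n₁ + 1/(k·n₁)) = σ²·(k+1)/(k·n₁).
So n₁ = (1 + 1/k)·((z_{α/2} + z_β)/d)² = 1.500 × (2.634/0.96)².
n₁ = 1.500 × 7.53 = 11.3.
Round up: n₁ = 12, giving n₂ = 2 × 12 = 24.

n₁ = 12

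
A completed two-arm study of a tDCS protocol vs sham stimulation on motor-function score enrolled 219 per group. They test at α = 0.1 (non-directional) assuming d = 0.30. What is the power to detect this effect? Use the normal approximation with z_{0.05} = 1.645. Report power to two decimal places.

For two equal groups, power = Φ(d·√(n/2) − z_{α/2}).
d·√(n/2) = 0.30 × √(219/2) = 0.30 × 10.464 = 3.139.
z_β = 3.139 − 1.645 = 1.494.
Power = Φ(1.494) = 0.932.

power ≈ 0.93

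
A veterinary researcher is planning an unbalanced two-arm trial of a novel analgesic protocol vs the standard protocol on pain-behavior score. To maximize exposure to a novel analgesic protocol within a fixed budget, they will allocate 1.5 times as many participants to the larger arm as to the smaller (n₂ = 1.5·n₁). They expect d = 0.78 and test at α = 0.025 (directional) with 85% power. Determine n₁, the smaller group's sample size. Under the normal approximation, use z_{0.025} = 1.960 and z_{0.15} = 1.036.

n₁ = 25

With allocation ratio k = n₂/n₁ = 1.5, Var(x̄₁−x̄₂) = σ²(1/n₁ + 1/(k·n₁)) = σ²·(k+1)/(k·n₁).
So n₁ = (1 + 1/k)·((z_{α} + z_β)/d)² = 1.667 × (2.996/0.78)².
n₁ = 1.667 × 14.75 = 24.6.
Round up: n₁ = 25, giving n₂ = ⌈1.5 × 25⌉ = ⌈37.5⌉ = 38.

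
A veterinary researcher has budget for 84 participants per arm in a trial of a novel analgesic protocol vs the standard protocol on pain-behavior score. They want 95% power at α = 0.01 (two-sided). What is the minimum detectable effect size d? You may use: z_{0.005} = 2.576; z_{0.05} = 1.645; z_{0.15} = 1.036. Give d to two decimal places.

For two independent groups of n = 84 each: d_min = (z_{α/2} + z_β)·√(2/n).
z-sum = 2.576 + 1.645 = 4.221.
d_min = 4.221 × √(2/84) = 4.221 × 0.1543 = 0.651.

d_min ≈ 0.65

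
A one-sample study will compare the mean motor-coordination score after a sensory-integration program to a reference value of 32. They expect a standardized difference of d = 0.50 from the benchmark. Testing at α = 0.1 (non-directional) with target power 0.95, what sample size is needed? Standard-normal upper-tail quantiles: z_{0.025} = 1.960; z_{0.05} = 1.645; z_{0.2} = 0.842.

n = 44

For a one-sample test: n = ((z_{α/2} + z_β) / d)².
z_{α/2} + z_β = 1.645 + 1.645 = 3.290.
n = (3.290 / 0.50)² = 6.580² = 43.30.
Round up.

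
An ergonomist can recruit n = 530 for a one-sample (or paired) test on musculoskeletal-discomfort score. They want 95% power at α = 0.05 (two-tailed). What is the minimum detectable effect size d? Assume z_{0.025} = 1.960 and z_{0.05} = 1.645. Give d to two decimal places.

d_min ≈ 0.16

For a single sample (or paired design) of n = 530: d_min = (z_{α/2} + z_β)/√n.
z-sum = 1.960 + 1.645 = 3.605.
d_min = 3.605 / √530 = 3.605 / 23.022 = 0.157.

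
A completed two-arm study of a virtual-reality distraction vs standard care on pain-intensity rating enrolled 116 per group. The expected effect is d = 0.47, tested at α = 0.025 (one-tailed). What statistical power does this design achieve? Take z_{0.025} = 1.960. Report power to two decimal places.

For two equal groups, power = Φ(d·√(n/2) − z_{α}).
d·√(n/2) = 0.47 × √(116/2) = 0.47 × 7.616 = 3.579.
z_β = 3.579 − 1.960 = 1.619.
Power = Φ(1.619) = 0.947.

power ≈ 0.95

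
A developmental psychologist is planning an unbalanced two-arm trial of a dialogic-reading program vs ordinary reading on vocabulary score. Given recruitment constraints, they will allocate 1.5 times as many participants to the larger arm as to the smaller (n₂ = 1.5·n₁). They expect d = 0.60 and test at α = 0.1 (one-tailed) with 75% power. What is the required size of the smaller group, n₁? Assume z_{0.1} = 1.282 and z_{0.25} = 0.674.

n₁ = 18

With allocation ratio k = n₂/n₁ = 1.5, Var(x̄₁−x̄₂) = σ²(1/n₁ + 1/(k·n₁)) = σ²·(k+1)/(k·n₁).
So n₁ = (1 + 1/k)·((z_{α} + z_β)/d)² = 1.667 × (1.956/0.60)².
n₁ = 1.667 × 10.63 = 17.7.
Round up: n₁ = 18, giving n₂ = 1.5 × 18 = 27.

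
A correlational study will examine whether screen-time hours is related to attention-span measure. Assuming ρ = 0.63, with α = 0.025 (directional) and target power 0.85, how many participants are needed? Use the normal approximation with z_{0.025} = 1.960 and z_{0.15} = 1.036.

n = 20

Fisher's z: C = ½·ln((1+r)/(1−r)) = ½·ln(4.4054) = 0.7414.
n = ((z_{α} + z_β)/C)² + 3.
(1.960 + 1.036) / 0.7414 = 2.996 / 0.7414 = 4.041.
n = 4.041² + 3 = 16.33 + 3 = 19.3.
Round up.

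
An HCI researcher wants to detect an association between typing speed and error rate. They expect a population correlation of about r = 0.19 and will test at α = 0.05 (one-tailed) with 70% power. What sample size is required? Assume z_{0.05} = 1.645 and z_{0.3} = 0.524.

n = 131

Fisher's z: C = ½·ln((1+r)/(1−r)) = ½·ln(1.4691) = 0.1923.
n = ((z_{α} + z_β)/C)² + 3.
(1.645 + 0.524) / 0.1923 = 2.169 / 0.1923 = 11.279.
n = 11.279² + 3 = 127.22 + 3 = 130.2.
Round up.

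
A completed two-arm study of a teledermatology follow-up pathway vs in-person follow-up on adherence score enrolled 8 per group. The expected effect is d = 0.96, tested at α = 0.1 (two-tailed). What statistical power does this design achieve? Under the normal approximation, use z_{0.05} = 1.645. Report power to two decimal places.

power ≈ 0.61

For two equal groups, power = Φ(d·√(n/2) − z_{α/2}).
d·√(n/2) = 0.96 × √(8/2) = 0.96 × 2.000 = 1.920.
z_β = 1.920 − 1.645 = 0.275.
Power = Φ(0.275) = 0.608.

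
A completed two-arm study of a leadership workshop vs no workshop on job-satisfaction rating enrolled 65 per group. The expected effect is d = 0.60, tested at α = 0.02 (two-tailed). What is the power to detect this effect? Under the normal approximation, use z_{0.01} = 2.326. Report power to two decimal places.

For two equal groups, power = Φ(d·√(n/2) − z_{α/2}).
d·√(n/2) = 0.60 × √(65/2) = 0.60 × 5.701 = 3.421.
z_β = 3.421 − 2.326 = 1.095.
Power = Φ(1.095) = 0.863.

power ≈ 0.86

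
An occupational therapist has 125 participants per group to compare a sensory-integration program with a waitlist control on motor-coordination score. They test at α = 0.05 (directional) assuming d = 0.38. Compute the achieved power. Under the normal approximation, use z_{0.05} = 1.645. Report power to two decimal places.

power ≈ 0.91

For two equal groups, power = Φ(d·√(n/2) − z_{α}).
d·√(n/2) = 0.38 × √(125/2) = 0.38 × 7.906 = 3.004.
z_β = 3.004 − 1.645 = 1.359.
Power = Φ(1.359) = 0.913.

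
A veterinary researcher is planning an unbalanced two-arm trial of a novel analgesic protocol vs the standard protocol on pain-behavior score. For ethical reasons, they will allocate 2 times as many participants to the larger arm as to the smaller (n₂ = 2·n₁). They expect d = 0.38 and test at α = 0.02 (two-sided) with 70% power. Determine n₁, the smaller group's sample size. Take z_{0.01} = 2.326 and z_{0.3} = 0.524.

n₁ = 85

With allocation ratio k = n₂/n₁ = 2, Var(x̄₁−x̄₂) = σ²(1/n₁ + 1/(k·n₁)) = σ²·(k+1)/(k·n₁).
So n₁ = (1 + 1/k)·((z_{α/2} + z_β)/d)² = 1.500 × (2.850/0.38)².
n₁ = 1.500 × 56.25 = 84.4.
Round up: n₁ = 85, giving n₂ = 2 × 85 = 170.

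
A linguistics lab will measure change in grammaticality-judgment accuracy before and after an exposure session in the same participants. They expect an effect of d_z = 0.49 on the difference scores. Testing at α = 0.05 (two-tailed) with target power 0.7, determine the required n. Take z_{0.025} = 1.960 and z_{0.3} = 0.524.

For a paired (one-sample on differences) test: n = ((z_{α/2} + z_β) / d)².
z_{α/2} + z_β = 1.960 + 0.524 = 2.484.
n = (2.484 / 0.49)² = 5.069² = 25.70.
Round up.

n = 26 pairs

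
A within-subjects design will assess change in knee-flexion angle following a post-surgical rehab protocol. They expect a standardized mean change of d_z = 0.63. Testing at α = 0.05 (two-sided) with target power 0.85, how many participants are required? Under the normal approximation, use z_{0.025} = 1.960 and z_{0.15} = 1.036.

n = 23 pairs

For a paired (one-sample on differences) test: n = ((z_{α/2} + z_β) / d)².
z_{α/2} + z_β = 1.960 + 1.036 = 2.996.
n = (2.996 / 0.63)² = 4.756² = 22.62.
Round up.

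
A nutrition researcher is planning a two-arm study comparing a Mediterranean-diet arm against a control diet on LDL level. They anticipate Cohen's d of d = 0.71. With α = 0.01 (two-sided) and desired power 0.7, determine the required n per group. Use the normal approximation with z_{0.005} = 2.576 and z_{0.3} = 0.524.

For two independent groups with equal n: n = 2·((z_{α/2} + z_β) / d)².
z_{α/2} + z_β = 2.576 + 0.524 = 3.100.
n = 2 × (3.100 / 0.71)² = 2 × 4.366² = 2 × 19.06 = 38.1.
Round up to the next whole participant.

n = 39 per group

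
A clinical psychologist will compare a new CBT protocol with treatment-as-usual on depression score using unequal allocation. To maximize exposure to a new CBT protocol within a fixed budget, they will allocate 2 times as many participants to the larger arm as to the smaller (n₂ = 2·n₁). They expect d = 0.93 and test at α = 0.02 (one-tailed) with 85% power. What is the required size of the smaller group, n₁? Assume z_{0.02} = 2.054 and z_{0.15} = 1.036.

n₁ = 17

With allocation ratio k = n₂/n₁ = 2, Var(x̄₁−x̄₂) = σ²(1/n₁ + 1/(k·n₁)) = σ²·(k+1)/(k·n₁).
So n₁ = (1 + 1/k)·((z_{α} + z_β)/d)² = 1.500 × (3.090/0.93)².
n₁ = 1.500 × 11.04 = 16.6.
Round up: n₁ = 17, giving n₂ = 2 × 17 = 34.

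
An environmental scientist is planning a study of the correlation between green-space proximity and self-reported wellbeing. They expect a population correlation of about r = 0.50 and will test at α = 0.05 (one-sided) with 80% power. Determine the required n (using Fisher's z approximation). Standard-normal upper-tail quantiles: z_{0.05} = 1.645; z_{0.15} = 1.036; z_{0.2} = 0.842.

Fisher's z: C = ½·ln((1+r)/(1−r)) = ½·ln(3.0000) = 0.5493.
n = ((z_{α} + z_β)/C)² + 3.
(1.645 + 0.842) / 0.5493 = 2.487 / 0.5493 = 4.528.
n = 4.528² + 3 = 20.50 + 3 = 23.5.
Round up.

n = 24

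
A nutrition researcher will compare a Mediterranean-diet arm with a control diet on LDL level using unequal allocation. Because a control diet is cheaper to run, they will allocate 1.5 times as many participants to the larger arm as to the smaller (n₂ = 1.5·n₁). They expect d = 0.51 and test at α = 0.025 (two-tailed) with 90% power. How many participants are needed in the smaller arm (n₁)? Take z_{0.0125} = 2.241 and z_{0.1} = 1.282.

n₁ = 80

With allocation ratio k = n₂/n₁ = 1.5, Var(x̄₁−x̄₂) = σ²(1/n₁ + 1/(k·n₁)) = σ²·(k+1)/(k·n₁).
So n₁ = (1 + 1/k)·((z_{α/2} + z_β)/d)² = 1.667 × (3.523/0.51)².
n₁ = 1.667 × 47.72 = 79.5.
Round up: n₁ = 80, giving n₂ = 1.5 × 80 = 120.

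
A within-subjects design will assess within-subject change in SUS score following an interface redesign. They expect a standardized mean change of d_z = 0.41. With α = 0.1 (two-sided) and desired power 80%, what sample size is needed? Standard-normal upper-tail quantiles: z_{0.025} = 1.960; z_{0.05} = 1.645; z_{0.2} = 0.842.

n = 37 pairs

For a paired (one-sample on differences) test: n = ((z_{α/2} + z_β) / d)².
z_{α/2} + z_β = 1.645 + 0.842 = 2.487.
n = (2.487 / 0.41)² = 6.066² = 36.79.
Round up.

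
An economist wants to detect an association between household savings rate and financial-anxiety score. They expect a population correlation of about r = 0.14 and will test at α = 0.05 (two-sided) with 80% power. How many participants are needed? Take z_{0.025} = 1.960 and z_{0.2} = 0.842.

Fisher's z: C = ½·ln((1+r)/(1−r)) = ½·ln(1.3256) = 0.1409.
n = ((z_{α/2} + z_β)/C)² + 3.
(1.960 + 0.842) / 0.1409 = 2.802 / 0.1409 = 19.886.
n = 19.886² + 3 = 395.47 + 3 = 398.5.
Round up.

n = 399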